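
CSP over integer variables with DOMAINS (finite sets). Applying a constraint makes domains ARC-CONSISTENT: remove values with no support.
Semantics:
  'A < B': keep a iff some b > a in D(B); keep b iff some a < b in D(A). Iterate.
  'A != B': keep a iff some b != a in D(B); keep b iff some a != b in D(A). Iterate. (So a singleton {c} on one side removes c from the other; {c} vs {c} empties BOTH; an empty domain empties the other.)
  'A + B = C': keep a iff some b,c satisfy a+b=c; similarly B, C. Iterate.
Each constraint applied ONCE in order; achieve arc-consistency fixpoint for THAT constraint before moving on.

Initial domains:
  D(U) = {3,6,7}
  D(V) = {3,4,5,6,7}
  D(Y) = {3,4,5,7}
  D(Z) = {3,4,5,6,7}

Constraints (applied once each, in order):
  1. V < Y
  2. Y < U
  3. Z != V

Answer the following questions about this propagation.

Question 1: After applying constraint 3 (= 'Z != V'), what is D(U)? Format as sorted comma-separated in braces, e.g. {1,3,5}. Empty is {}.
Answer: {6,7}

Derivation:
Constraint 1 (V < Y) on D(V)={3,4,5,6,7} D(Y)={3,4,5,7}: V {3,4,5,6,7}->{3,4,5,6}; Y {3,4,5,7}->{4,5,7}
Constraint 2 (Y < U) on D(Y)={4,5,7} D(U)={3,6,7}: Y {4,5,7}->{4,5}; U {3,6,7}->{6,7}
Constraint 3 (Z != V) on D(Z)={3,4,5,6,7} D(V)={3,4,5,6}: no change
So after constraint 3: D(U) = {6,7}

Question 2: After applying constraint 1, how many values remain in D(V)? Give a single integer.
Constraint 1 (V < Y) on D(V)={3,4,5,6,7} D(Y)={3,4,5,7}: V {3,4,5,6,7}->{3,4,5,6}; Y {3,4,5,7}->{4,5,7}
So after constraint 1: D(V)={3,4,5,6}, size = 4

Answer: 4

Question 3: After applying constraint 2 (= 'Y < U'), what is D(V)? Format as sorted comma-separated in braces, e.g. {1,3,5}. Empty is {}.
Answer: {3,4,5,6}

Derivation:
Constraint 1 (V < Y) on D(V)={3,4,5,6,7} D(Y)={3,4,5,7}: V {3,4,5,6,7}->{3,4,5,6}; Y {3,4,5,7}->{4,5,7}
Constraint 2 (Y < U) on D(Y)={4,5,7} D(U)={3,6,7}: Y {4,5,7}->{4,5}; U {3,6,7}->{6,7}
So after constraint 2: D(V) = {3,4,5,6}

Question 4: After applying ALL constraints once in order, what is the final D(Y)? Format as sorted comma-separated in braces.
Constraint 1 (V < Y) on D(V)={3,4,5,6,7} D(Y)={3,4,5,7}: V {3,4,5,6,7}->{3,4,5,6}; Y {3,4,5,7}->{4,5,7}
Constraint 2 (Y < U) on D(Y)={4,5,7} D(U)={3,6,7}: Y {4,5,7}->{4,5}; U {3,6,7}->{6,7}
Constraint 3 (Z != V) on D(Z)={3,4,5,6,7} D(V)={3,4,5,6}: no change
So after all 3 constraints: D(Y) = {4,5}

Answer: {4,5}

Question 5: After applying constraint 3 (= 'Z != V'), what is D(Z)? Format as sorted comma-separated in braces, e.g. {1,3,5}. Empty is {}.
Answer: {3,4,5,6,7}

Derivation:
Constraint 1 (V < Y) on D(V)={3,4,5,6,7} D(Y)={3,4,5,7}: V {3,4,5,6,7}->{3,4,5,6}; Y {3,4,5,7}->{4,5,7}
Constraint 2 (Y < U) on D(Y)={4,5,7} D(U)={3,6,7}: Y {4,5,7}->{4,5}; U {3,6,7}->{6,7}
Constraint 3 (Z != V) on D(Z)={3,4,5,6,7} D(V)={3,4,5,6}: no change
So after constraint 3: D(Z) = {3,4,5,6,7}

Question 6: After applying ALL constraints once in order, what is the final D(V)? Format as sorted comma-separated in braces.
Answer: {3,4,5,6}

Derivation:
Constraint 1 (V < Y) on D(V)={3,4,5,6,7} D(Y)={3,4,5,7}: V {3,4,5,6,7}->{3,4,5,6}; Y {3,4,5,7}->{4,5,7}
Constraint 2 (Y < U) on D(Y)={4,5,7} D(U)={3,6,7}: Y {4,5,7}->{4,5}; U {3,6,7}->{6,7}
Constraint 3 (Z != V) on D(Z)={3,4,5,6,7} D(V)={3,4,5,6}: no change
So after all 3 constraints: D(V) = {3,4,5,6}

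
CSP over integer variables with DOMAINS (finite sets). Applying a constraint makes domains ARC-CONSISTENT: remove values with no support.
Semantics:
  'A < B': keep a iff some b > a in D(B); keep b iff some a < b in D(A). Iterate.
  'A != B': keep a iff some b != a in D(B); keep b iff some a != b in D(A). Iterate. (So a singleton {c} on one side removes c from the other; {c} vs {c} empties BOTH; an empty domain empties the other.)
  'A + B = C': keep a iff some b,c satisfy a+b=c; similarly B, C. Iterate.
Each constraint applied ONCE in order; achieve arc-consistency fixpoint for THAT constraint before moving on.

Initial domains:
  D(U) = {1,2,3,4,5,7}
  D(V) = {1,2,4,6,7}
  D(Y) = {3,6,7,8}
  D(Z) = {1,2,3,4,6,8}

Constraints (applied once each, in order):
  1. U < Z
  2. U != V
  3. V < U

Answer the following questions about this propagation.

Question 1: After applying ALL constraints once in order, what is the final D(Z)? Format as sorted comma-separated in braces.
Answer: {2,3,4,6,8}

Derivation:
Constraint 1 (U < Z) on D(U)={1,2,3,4,5,7} D(Z)={1,2,3,4,6,8}: Z {1,2,3,4,6,8}->{2,3,4,6,8}
Constraint 2 (U != V) on D(U)={1,2,3,4,5,7} D(V)={1,2,4,6,7}: no change
Constraint 3 (V < U) on D(V)={1,2,4,6,7} D(U)={1,2,3,4,5,7}: V {1,2,4,6,7}->{1,2,4,6}; U {1,2,3,4,5,7}->{2,3,4,5,7}
So after all 3 constraints: D(Z) = {2,3,4,6,8}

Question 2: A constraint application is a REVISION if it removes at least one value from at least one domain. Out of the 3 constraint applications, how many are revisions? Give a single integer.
Answer: 2

Derivation:
Constraint 1 (U < Z) on D(U)={1,2,3,4,5,7} D(Z)={1,2,3,4,6,8}: Z {1,2,3,4,6,8}->{2,3,4,6,8} => REVISION
Constraint 2 (U != V) on D(U)={1,2,3,4,5,7} D(V)={1,2,4,6,7}: no change => not a revision
Constraint 3 (V < U) on D(V)={1,2,4,6,7} D(U)={1,2,3,4,5,7}: V {1,2,4,6,7}->{1,2,4,6}; U {1,2,3,4,5,7}->{2,3,4,5,7} => REVISION
Total revisions = 2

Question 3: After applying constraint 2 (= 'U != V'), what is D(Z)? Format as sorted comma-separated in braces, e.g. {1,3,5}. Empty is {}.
Answer: {2,3,4,6,8}

Derivation:
Constraint 1 (U < Z) on D(U)={1,2,3,4,5,7} D(Z)={1,2,3,4,6,8}: Z {1,2,3,4,6,8}->{2,3,4,6,8}
Constraint 2 (U != V) on D(U)={1,2,3,4,5,7} D(V)={1,2,4,6,7}: no change
So after constraint 2: D(Z) = {2,3,4,6,8}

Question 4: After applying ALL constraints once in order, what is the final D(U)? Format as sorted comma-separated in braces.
Constraint 1 (U < Z) on D(U)={1,2,3,4,5,7} D(Z)={1,2,3,4,6,8}: Z {1,2,3,4,6,8}->{2,3,4,6,8}
Constraint 2 (U != V) on D(U)={1,2,3,4,5,7} D(V)={1,2,4,6,7}: no change
Constraint 3 (V < U) on D(V)={1,2,4,6,7} D(U)={1,2,3,4,5,7}: V {1,2,4,6,7}->{1,2,4,6}; U {1,2,3,4,5,7}->{2,3,4,5,7}
So after all 3 constraints: D(U) = {2,3,4,5,7}

Answer: {2,3,4,5,7}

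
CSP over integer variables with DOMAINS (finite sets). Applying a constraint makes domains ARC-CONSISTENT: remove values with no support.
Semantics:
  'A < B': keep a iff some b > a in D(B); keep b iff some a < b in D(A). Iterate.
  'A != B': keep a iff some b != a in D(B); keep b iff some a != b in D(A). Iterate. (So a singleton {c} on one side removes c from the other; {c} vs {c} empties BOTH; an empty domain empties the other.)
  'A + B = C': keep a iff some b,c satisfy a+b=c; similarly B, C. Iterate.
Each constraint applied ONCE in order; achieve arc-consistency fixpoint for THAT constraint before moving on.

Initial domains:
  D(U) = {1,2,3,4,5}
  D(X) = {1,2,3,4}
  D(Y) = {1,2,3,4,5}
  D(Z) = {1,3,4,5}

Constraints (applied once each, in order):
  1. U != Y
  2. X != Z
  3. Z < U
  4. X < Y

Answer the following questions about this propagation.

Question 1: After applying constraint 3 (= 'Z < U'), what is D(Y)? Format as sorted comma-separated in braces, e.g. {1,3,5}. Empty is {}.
Constraint 1 (U != Y) on D(U)={1,2,3,4,5} D(Y)={1,2,3,4,5}: no change
Constraint 2 (X != Z) on D(X)={1,2,3,4} D(Z)={1,3,4,5}: no change
Constraint 3 (Z < U) on D(Z)={1,3,4,5} D(U)={1,2,3,4,5}: Z {1,3,4,5}->{1,3,4}; U {1,2,3,4,5}->{2,3,4,5}
So after constraint 3: D(Y) = {1,2,3,4,5}

Answer: {1,2,3,4,5}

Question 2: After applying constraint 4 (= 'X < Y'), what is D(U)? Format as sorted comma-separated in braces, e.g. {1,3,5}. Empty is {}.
Answer: {2,3,4,5}

Derivation:
Constraint 1 (U != Y) on D(U)={1,2,3,4,5} D(Y)={1,2,3,4,5}: no change
Constraint 2 (X != Z) on D(X)={1,2,3,4} D(Z)={1,3,4,5}: no change
Constraint 3 (Z < U) on D(Z)={1,3,4,5} D(U)={1,2,3,4,5}: Z {1,3,4,5}->{1,3,4}; U {1,2,3,4,5}->{2,3,4,5}
Constraint 4 (X < Y) on D(X)={1,2,3,4} D(Y)={1,2,3,4,5}: Y {1,2,3,4,5}->{2,3,4,5}
So after constraint 4: D(U) = {2,3,4,5}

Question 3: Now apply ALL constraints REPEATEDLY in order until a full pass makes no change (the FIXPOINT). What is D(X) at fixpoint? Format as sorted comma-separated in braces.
Answer: {1,2,3,4}

Derivation:
pass 0 (initial): D(X)={1,2,3,4}
pass 1: U {1,2,3,4,5}->{2,3,4,5}; Y {1,2,3,4,5}->{2,3,4,5}; Z {1,3,4,5}->{1,3,4}
pass 2: no change
Fixpoint after 2 passes: D(X) = {1,2,3,4}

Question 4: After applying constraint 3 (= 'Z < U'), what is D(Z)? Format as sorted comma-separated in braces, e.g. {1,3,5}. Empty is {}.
Answer: {1,3,4}

Derivation:
Constraint 1 (U != Y) on D(U)={1,2,3,4,5} D(Y)={1,2,3,4,5}: no change
Constraint 2 (X != Z) on D(X)={1,2,3,4} D(Z)={1,3,4,5}: no change
Constraint 3 (Z < U) on D(Z)={1,3,4,5} D(U)={1,2,3,4,5}: Z {1,3,4,5}->{1,3,4}; U {1,2,3,4,5}->{2,3,4,5}
So after constraint 3: D(Z) = {1,3,4}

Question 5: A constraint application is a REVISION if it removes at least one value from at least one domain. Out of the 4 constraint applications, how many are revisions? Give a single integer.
Answer: 2

Derivation:
Constraint 1 (U != Y) on D(U)={1,2,3,4,5} D(Y)={1,2,3,4,5}: no change => not a revision
Constraint 2 (X != Z) on D(X)={1,2,3,4} D(Z)={1,3,4,5}: no change => not a revision
Constraint 3 (Z < U) on D(Z)={1,3,4,5} D(U)={1,2,3,4,5}: Z {1,3,4,5}->{1,3,4}; U {1,2,3,4,5}->{2,3,4,5} => REVISION
Constraint 4 (X < Y) on D(X)={1,2,3,4} D(Y)={1,2,3,4,5}: Y {1,2,3,4,5}->{2,3,4,5} => REVISION
Total revisions = 2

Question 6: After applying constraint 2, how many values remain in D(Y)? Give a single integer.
Answer: 5

Derivation:
Constraint 1 (U != Y) on D(U)={1,2,3,4,5} D(Y)={1,2,3,4,5}: no change
Constraint 2 (X != Z) on D(X)={1,2,3,4} D(Z)={1,3,4,5}: no change
So after constraint 2: D(Y)={1,2,3,4,5}, size = 5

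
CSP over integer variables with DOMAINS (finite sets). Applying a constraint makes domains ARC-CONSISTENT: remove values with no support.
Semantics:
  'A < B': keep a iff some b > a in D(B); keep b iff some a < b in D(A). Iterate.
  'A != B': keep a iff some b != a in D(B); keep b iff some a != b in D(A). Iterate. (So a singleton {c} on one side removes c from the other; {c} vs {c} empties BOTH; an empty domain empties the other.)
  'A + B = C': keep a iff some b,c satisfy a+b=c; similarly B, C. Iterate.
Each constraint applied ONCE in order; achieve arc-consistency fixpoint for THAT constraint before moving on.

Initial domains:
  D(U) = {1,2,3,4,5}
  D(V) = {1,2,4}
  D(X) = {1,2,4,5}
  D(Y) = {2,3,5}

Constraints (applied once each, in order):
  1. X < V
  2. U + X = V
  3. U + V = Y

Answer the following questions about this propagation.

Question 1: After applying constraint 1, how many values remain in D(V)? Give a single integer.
Answer: 2

Derivation:
Constraint 1 (X < V) on D(X)={1,2,4,5} D(V)={1,2,4}: X {1,2,4,5}->{1,2}; V {1,2,4}->{2,4}
So after constraint 1: D(V)={2,4}, size = 2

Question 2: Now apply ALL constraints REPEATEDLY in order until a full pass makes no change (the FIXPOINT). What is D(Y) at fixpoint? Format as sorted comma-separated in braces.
pass 0 (initial): D(Y)={2,3,5}
pass 1: U {1,2,3,4,5}->{1,3}; V {1,2,4}->{2,4}; X {1,2,4,5}->{1,2}; Y {2,3,5}->{3,5}
pass 2: X {1,2}->{1}
pass 3: no change
Fixpoint after 3 passes: D(Y) = {3,5}

Answer: {3,5}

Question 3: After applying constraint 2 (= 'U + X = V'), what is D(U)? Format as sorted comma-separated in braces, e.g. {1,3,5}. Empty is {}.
Answer: {1,2,3}

Derivation:
Constraint 1 (X < V) on D(X)={1,2,4,5} D(V)={1,2,4}: X {1,2,4,5}->{1,2}; V {1,2,4}->{2,4}
Constraint 2 (U + X = V) on D(U)={1,2,3,4,5} D(X)={1,2} D(V)={2,4}: U {1,2,3,4,5}->{1,2,3}
So after constraint 2: D(U) = {1,2,3}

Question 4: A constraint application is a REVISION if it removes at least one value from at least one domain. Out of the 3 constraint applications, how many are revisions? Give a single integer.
Answer: 3

Derivation:
Constraint 1 (X < V) on D(X)={1,2,4,5} D(V)={1,2,4}: X {1,2,4,5}->{1,2}; V {1,2,4}->{2,4} => REVISION
Constraint 2 (U + X = V) on D(U)={1,2,3,4,5} D(X)={1,2} D(V)={2,4}: U {1,2,3,4,5}->{1,2,3} => REVISION
Constraint 3 (U + V = Y) on D(U)={1,2,3} D(V)={2,4} D(Y)={2,3,5}: U {1,2,3}->{1,3}; Y {2,3,5}->{3,5} => REVISION
Total revisions = 3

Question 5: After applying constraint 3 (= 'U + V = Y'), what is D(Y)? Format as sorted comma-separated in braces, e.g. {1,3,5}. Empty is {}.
Constraint 1 (X < V) on D(X)={1,2,4,5} D(V)={1,2,4}: X {1,2,4,5}->{1,2}; V {1,2,4}->{2,4}
Constraint 2 (U + X = V) on D(U)={1,2,3,4,5} D(X)={1,2} D(V)={2,4}: U {1,2,3,4,5}->{1,2,3}
Constraint 3 (U + V = Y) on D(U)={1,2,3} D(V)={2,4} D(Y)={2,3,5}: U {1,2,3}->{1,3}; Y {2,3,5}->{3,5}
So after constraint 3: D(Y) = {3,5}

Answer: {3,5}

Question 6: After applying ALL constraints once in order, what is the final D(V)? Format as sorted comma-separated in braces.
Answer: {2,4}

Derivation:
Constraint 1 (X < V) on D(X)={1,2,4,5} D(V)={1,2,4}: X {1,2,4,5}->{1,2}; V {1,2,4}->{2,4}
Constraint 2 (U + X = V) on D(U)={1,2,3,4,5} D(X)={1,2} D(V)={2,4}: U {1,2,3,4,5}->{1,2,3}
Constraint 3 (U + V = Y) on D(U)={1,2,3} D(V)={2,4} D(Y)={2,3,5}: U {1,2,3}->{1,3}; Y {2,3,5}->{3,5}
So after all 3 constraints: D(V) = {2,4}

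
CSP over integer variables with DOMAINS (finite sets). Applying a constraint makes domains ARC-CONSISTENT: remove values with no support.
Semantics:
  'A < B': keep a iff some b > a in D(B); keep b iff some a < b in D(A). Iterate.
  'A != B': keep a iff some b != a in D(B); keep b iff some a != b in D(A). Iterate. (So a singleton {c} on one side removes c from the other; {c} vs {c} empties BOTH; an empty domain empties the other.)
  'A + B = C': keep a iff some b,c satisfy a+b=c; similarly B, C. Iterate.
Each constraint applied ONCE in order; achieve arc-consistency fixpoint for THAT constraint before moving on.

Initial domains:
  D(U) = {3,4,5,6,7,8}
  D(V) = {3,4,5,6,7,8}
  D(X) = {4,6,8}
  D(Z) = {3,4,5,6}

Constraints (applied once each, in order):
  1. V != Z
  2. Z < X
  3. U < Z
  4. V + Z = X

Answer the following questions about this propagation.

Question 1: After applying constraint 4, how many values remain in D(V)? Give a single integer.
Answer: 2

Derivation:
Constraint 1 (V != Z) on D(V)={3,4,5,6,7,8} D(Z)={3,4,5,6}: no change
Constraint 2 (Z < X) on D(Z)={3,4,5,6} D(X)={4,6,8}: no change
Constraint 3 (U < Z) on D(U)={3,4,5,6,7,8} D(Z)={3,4,5,6}: U {3,4,5,6,7,8}->{3,4,5}; Z {3,4,5,6}->{4,5,6}
Constraint 4 (V + Z = X) on D(V)={3,4,5,6,7,8} D(Z)={4,5,6} D(X)={4,6,8}: V {3,4,5,6,7,8}->{3,4}; Z {4,5,6}->{4,5}; X {4,6,8}->{8}
So after constraint 4: D(V)={3,4}, size = 2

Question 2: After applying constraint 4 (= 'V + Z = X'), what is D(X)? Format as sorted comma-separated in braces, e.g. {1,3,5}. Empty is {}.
Constraint 1 (V != Z) on D(V)={3,4,5,6,7,8} D(Z)={3,4,5,6}: no change
Constraint 2 (Z < X) on D(Z)={3,4,5,6} D(X)={4,6,8}: no change
Constraint 3 (U < Z) on D(U)={3,4,5,6,7,8} D(Z)={3,4,5,6}: U {3,4,5,6,7,8}->{3,4,5}; Z {3,4,5,6}->{4,5,6}
Constraint 4 (V + Z = X) on D(V)={3,4,5,6,7,8} D(Z)={4,5,6} D(X)={4,6,8}: V {3,4,5,6,7,8}->{3,4}; Z {4,5,6}->{4,5}; X {4,6,8}->{8}
So after constraint 4: D(X) = {8}

Answer: {8}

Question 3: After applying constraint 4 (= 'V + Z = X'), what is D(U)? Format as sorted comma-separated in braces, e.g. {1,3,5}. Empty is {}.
Constraint 1 (V != Z) on D(V)={3,4,5,6,7,8} D(Z)={3,4,5,6}: no change
Constraint 2 (Z < X) on D(Z)={3,4,5,6} D(X)={4,6,8}: no change
Constraint 3 (U < Z) on D(U)={3,4,5,6,7,8} D(Z)={3,4,5,6}: U {3,4,5,6,7,8}->{3,4,5}; Z {3,4,5,6}->{4,5,6}
Constraint 4 (V + Z = X) on D(V)={3,4,5,6,7,8} D(Z)={4,5,6} D(X)={4,6,8}: V {3,4,5,6,7,8}->{3,4}; Z {4,5,6}->{4,5}; X {4,6,8}->{8}
So after constraint 4: D(U) = {3,4,5}

Answer: {3,4,5}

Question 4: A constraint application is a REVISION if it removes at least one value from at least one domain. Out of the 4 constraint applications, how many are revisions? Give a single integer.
Answer: 2

Derivation:
Constraint 1 (V != Z) on D(V)={3,4,5,6,7,8} D(Z)={3,4,5,6}: no change => not a revision
Constraint 2 (Z < X) on D(Z)={3,4,5,6} D(X)={4,6,8}: no change => not a revision
Constraint 3 (U < Z) on D(U)={3,4,5,6,7,8} D(Z)={3,4,5,6}: U {3,4,5,6,7,8}->{3,4,5}; Z {3,4,5,6}->{4,5,6} => REVISION
Constraint 4 (V + Z = X) on D(V)={3,4,5,6,7,8} D(Z)={4,5,6} D(X)={4,6,8}: V {3,4,5,6,7,8}->{3,4}; Z {4,5,6}->{4,5}; X {4,6,8}->{8} => REVISION
Total revisions = 2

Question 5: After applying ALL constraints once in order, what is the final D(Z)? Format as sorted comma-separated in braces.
Answer: {4,5}

Derivation:
Constraint 1 (V != Z) on D(V)={3,4,5,6,7,8} D(Z)={3,4,5,6}: no change
Constraint 2 (Z < X) on D(Z)={3,4,5,6} D(X)={4,6,8}: no change
Constraint 3 (U < Z) on D(U)={3,4,5,6,7,8} D(Z)={3,4,5,6}: U {3,4,5,6,7,8}->{3,4,5}; Z {3,4,5,6}->{4,5,6}
Constraint 4 (V + Z = X) on D(V)={3,4,5,6,7,8} D(Z)={4,5,6} D(X)={4,6,8}: V {3,4,5,6,7,8}->{3,4}; Z {4,5,6}->{4,5}; X {4,6,8}->{8}
So after all 4 constraints: D(Z) = {4,5}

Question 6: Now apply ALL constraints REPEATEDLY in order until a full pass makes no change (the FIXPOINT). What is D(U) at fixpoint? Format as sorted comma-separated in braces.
Answer: {3,4}

Derivation:
pass 0 (initial): D(U)={3,4,5,6,7,8}
pass 1: U {3,4,5,6,7,8}->{3,4,5}; V {3,4,5,6,7,8}->{3,4}; X {4,6,8}->{8}; Z {3,4,5,6}->{4,5}
pass 2: U {3,4,5}->{3,4}
pass 3: no change
Fixpoint after 3 passes: D(U) = {3,4}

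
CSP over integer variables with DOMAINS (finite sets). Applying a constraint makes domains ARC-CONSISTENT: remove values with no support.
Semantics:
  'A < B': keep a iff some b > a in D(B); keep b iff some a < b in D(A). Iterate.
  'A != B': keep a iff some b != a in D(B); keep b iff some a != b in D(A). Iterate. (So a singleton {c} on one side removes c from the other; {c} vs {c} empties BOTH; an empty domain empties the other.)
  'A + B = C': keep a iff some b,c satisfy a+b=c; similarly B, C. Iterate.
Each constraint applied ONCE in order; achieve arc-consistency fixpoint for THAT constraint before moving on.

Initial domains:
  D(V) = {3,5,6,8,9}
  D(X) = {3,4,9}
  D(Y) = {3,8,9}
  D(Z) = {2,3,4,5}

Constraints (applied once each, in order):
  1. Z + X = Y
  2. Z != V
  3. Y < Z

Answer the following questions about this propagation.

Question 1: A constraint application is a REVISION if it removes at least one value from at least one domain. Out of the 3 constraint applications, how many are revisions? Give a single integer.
Answer: 2

Derivation:
Constraint 1 (Z + X = Y) on D(Z)={2,3,4,5} D(X)={3,4,9} D(Y)={3,8,9}: Z {2,3,4,5}->{4,5}; X {3,4,9}->{3,4}; Y {3,8,9}->{8,9} => REVISION
Constraint 2 (Z != V) on D(Z)={4,5} D(V)={3,5,6,8,9}: no change => not a revision
Constraint 3 (Y < Z) on D(Y)={8,9} D(Z)={4,5}: Y {8,9}->{}; Z {4,5}->{} => REVISION
Total revisions = 2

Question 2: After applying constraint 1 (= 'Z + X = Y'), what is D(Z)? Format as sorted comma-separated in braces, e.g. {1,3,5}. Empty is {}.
Answer: {4,5}

Derivation:
Constraint 1 (Z + X = Y) on D(Z)={2,3,4,5} D(X)={3,4,9} D(Y)={3,8,9}: Z {2,3,4,5}->{4,5}; X {3,4,9}->{3,4}; Y {3,8,9}->{8,9}
So after constraint 1: D(Z) = {4,5}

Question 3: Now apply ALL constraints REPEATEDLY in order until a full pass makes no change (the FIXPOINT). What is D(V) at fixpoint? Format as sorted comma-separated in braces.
Answer: {}

Derivation:
pass 0 (initial): D(V)={3,5,6,8,9}
pass 1: X {3,4,9}->{3,4}; Y {3,8,9}->{}; Z {2,3,4,5}->{}
pass 2: V {3,5,6,8,9}->{}; X {3,4}->{}
pass 3: no change
Fixpoint after 3 passes: D(V) = {}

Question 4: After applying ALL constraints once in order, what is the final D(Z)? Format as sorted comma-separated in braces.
Constraint 1 (Z + X = Y) on D(Z)={2,3,4,5} D(X)={3,4,9} D(Y)={3,8,9}: Z {2,3,4,5}->{4,5}; X {3,4,9}->{3,4}; Y {3,8,9}->{8,9}
Constraint 2 (Z != V) on D(Z)={4,5} D(V)={3,5,6,8,9}: no change
Constraint 3 (Y < Z) on D(Y)={8,9} D(Z)={4,5}: Y {8,9}->{}; Z {4,5}->{}
So after all 3 constraints: D(Z) = {}

Answer: {}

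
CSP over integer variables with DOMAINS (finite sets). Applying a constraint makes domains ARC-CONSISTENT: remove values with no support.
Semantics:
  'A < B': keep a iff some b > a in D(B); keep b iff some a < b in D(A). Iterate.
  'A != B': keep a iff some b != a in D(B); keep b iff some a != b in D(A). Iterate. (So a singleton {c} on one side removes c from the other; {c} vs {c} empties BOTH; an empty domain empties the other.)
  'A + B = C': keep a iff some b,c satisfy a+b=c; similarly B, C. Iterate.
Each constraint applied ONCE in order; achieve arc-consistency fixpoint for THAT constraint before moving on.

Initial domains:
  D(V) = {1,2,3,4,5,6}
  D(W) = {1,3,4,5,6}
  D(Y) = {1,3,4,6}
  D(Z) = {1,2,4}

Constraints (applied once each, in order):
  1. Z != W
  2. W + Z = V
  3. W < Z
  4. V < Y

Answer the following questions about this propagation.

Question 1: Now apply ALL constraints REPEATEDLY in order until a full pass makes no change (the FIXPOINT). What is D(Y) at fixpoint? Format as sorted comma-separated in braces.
Answer: {4,6}

Derivation:
pass 0 (initial): D(Y)={1,3,4,6}
pass 1: V {1,2,3,4,5,6}->{2,3,4,5}; W {1,3,4,5,6}->{1,3}; Y {1,3,4,6}->{3,4,6}; Z {1,2,4}->{2,4}
pass 2: V {2,3,4,5}->{3,5}; Y {3,4,6}->{4,6}
pass 3: no change
Fixpoint after 3 passes: D(Y) = {4,6}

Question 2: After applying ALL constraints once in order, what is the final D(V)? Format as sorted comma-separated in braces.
Answer: {2,3,4,5}

Derivation:
Constraint 1 (Z != W) on D(Z)={1,2,4} D(W)={1,3,4,5,6}: no change
Constraint 2 (W + Z = V) on D(W)={1,3,4,5,6} D(Z)={1,2,4} D(V)={1,2,3,4,5,6}: W {1,3,4,5,6}->{1,3,4,5}; V {1,2,3,4,5,6}->{2,3,4,5,6}
Constraint 3 (W < Z) on D(W)={1,3,4,5} D(Z)={1,2,4}: W {1,3,4,5}->{1,3}; Z {1,2,4}->{2,4}
Constraint 4 (V < Y) on D(V)={2,3,4,5,6} D(Y)={1,3,4,6}: V {2,3,4,5,6}->{2,3,4,5}; Y {1,3,4,6}->{3,4,6}
So after all 4 constraints: D(V) = {2,3,4,5}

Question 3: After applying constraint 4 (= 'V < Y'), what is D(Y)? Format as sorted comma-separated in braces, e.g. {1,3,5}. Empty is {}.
Constraint 1 (Z != W) on D(Z)={1,2,4} D(W)={1,3,4,5,6}: no change
Constraint 2 (W + Z = V) on D(W)={1,3,4,5,6} D(Z)={1,2,4} D(V)={1,2,3,4,5,6}: W {1,3,4,5,6}->{1,3,4,5}; V {1,2,3,4,5,6}->{2,3,4,5,6}
Constraint 3 (W < Z) on D(W)={1,3,4,5} D(Z)={1,2,4}: W {1,3,4,5}->{1,3}; Z {1,2,4}->{2,4}
Constraint 4 (V < Y) on D(V)={2,3,4,5,6} D(Y)={1,3,4,6}: V {2,3,4,5,6}->{2,3,4,5}; Y {1,3,4,6}->{3,4,6}
So after constraint 4: D(Y) = {3,4,6}

Answer: {3,4,6}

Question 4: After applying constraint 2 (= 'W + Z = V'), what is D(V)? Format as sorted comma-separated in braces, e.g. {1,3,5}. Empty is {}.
Constraint 1 (Z != W) on D(Z)={1,2,4} D(W)={1,3,4,5,6}: no change
Constraint 2 (W + Z = V) on D(W)={1,3,4,5,6} D(Z)={1,2,4} D(V)={1,2,3,4,5,6}: W {1,3,4,5,6}->{1,3,4,5}; V {1,2,3,4,5,6}->{2,3,4,5,6}
So after constraint 2: D(V) = {2,3,4,5,6}

Answer: {2,3,4,5,6}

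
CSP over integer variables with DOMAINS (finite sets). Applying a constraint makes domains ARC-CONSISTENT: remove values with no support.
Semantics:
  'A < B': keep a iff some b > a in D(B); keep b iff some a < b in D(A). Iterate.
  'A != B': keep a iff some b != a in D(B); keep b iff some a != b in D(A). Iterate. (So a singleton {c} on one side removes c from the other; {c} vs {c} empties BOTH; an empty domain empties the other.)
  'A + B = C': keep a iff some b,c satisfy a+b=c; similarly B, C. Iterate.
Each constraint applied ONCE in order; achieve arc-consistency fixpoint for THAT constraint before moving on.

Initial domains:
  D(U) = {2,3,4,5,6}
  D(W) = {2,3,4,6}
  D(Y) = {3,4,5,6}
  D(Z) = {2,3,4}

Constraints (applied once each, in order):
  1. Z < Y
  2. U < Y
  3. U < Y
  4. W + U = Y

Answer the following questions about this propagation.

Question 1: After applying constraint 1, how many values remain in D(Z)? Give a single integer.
Answer: 3

Derivation:
Constraint 1 (Z < Y) on D(Z)={2,3,4} D(Y)={3,4,5,6}: no change
So after constraint 1: D(Z)={2,3,4}, size = 3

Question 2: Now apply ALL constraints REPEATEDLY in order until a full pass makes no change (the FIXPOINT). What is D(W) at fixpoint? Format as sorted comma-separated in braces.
Answer: {2,3,4}

Derivation:
pass 0 (initial): D(W)={2,3,4,6}
pass 1: U {2,3,4,5,6}->{2,3,4}; W {2,3,4,6}->{2,3,4}; Y {3,4,5,6}->{4,5,6}
pass 2: no change
Fixpoint after 2 passes: D(W) = {2,3,4}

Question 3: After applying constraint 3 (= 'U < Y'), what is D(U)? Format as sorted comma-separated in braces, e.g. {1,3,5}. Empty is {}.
Answer: {2,3,4,5}

Derivation:
Constraint 1 (Z < Y) on D(Z)={2,3,4} D(Y)={3,4,5,6}: no change
Constraint 2 (U < Y) on D(U)={2,3,4,5,6} D(Y)={3,4,5,6}: U {2,3,4,5,6}->{2,3,4,5}
Constraint 3 (U < Y) on D(U)={2,3,4,5} D(Y)={3,4,5,6}: no change
So after constraint 3: D(U) = {2,3,4,5}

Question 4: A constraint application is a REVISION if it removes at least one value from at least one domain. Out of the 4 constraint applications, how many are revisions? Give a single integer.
Constraint 1 (Z < Y) on D(Z)={2,3,4} D(Y)={3,4,5,6}: no change => not a revision
Constraint 2 (U < Y) on D(U)={2,3,4,5,6} D(Y)={3,4,5,6}: U {2,3,4,5,6}->{2,3,4,5} => REVISION
Constraint 3 (U < Y) on D(U)={2,3,4,5} D(Y)={3,4,5,6}: no change => not a revision
Constraint 4 (W + U = Y) on D(W)={2,3,4,6} D(U)={2,3,4,5} D(Y)={3,4,5,6}: W {2,3,4,6}->{2,3,4}; U {2,3,4,5}->{2,3,4}; Y {3,4,5,6}->{4,5,6} => REVISION
Total revisions = 2

Answer: 2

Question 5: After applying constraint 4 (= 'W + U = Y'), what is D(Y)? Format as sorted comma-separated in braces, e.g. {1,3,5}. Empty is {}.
Constraint 1 (Z < Y) on D(Z)={2,3,4} D(Y)={3,4,5,6}: no change
Constraint 2 (U < Y) on D(U)={2,3,4,5,6} D(Y)={3,4,5,6}: U {2,3,4,5,6}->{2,3,4,5}
Constraint 3 (U < Y) on D(U)={2,3,4,5} D(Y)={3,4,5,6}: no change
Constraint 4 (W + U = Y) on D(W)={2,3,4,6} D(U)={2,3,4,5} D(Y)={3,4,5,6}: W {2,3,4,6}->{2,3,4}; U {2,3,4,5}->{2,3,4}; Y {3,4,5,6}->{4,5,6}
So after constraint 4: D(Y) = {4,5,6}

Answer: {4,5,6}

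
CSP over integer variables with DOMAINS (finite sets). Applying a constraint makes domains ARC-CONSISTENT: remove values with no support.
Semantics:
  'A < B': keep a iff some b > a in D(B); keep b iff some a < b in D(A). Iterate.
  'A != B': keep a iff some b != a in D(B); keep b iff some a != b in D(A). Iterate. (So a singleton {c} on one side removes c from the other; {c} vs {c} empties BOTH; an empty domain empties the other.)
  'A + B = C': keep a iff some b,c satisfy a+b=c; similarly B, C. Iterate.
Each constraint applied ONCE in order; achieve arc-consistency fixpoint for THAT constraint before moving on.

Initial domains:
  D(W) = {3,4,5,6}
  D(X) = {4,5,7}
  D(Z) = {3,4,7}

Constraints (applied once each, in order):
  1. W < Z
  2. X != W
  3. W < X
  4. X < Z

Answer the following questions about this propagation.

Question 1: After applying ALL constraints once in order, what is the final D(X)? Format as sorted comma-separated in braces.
Answer: {4,5}

Derivation:
Constraint 1 (W < Z) on D(W)={3,4,5,6} D(Z)={3,4,7}: Z {3,4,7}->{4,7}
Constraint 2 (X != W) on D(X)={4,5,7} D(W)={3,4,5,6}: no change
Constraint 3 (W < X) on D(W)={3,4,5,6} D(X)={4,5,7}: no change
Constraint 4 (X < Z) on D(X)={4,5,7} D(Z)={4,7}: X {4,5,7}->{4,5}; Z {4,7}->{7}
So after all 4 constraints: D(X) = {4,5}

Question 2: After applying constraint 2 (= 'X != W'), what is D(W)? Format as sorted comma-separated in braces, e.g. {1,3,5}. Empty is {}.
Constraint 1 (W < Z) on D(W)={3,4,5,6} D(Z)={3,4,7}: Z {3,4,7}->{4,7}
Constraint 2 (X != W) on D(X)={4,5,7} D(W)={3,4,5,6}: no change
So after constraint 2: D(W) = {3,4,5,6}

Answer: {3,4,5,6}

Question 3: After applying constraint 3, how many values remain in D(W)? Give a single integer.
Answer: 4

Derivation:
Constraint 1 (W < Z) on D(W)={3,4,5,6} D(Z)={3,4,7}: Z {3,4,7}->{4,7}
Constraint 2 (X != W) on D(X)={4,5,7} D(W)={3,4,5,6}: no change
Constraint 3 (W < X) on D(W)={3,4,5,6} D(X)={4,5,7}: no change
So after constraint 3: D(W)={3,4,5,6}, size = 4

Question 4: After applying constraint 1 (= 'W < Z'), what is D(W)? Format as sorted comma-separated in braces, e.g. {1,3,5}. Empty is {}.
Answer: {3,4,5,6}

Derivation:
Constraint 1 (W < Z) on D(W)={3,4,5,6} D(Z)={3,4,7}: Z {3,4,7}->{4,7}
So after constraint 1: D(W) = {3,4,5,6}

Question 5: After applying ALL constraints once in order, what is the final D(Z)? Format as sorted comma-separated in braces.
Constraint 1 (W < Z) on D(W)={3,4,5,6} D(Z)={3,4,7}: Z {3,4,7}->{4,7}
Constraint 2 (X != W) on D(X)={4,5,7} D(W)={3,4,5,6}: no change
Constraint 3 (W < X) on D(W)={3,4,5,6} D(X)={4,5,7}: no change
Constraint 4 (X < Z) on D(X)={4,5,7} D(Z)={4,7}: X {4,5,7}->{4,5}; Z {4,7}->{7}
So after all 4 constraints: D(Z) = {7}

Answer: {7}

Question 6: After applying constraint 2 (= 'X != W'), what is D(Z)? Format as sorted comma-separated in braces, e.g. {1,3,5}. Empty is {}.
Constraint 1 (W < Z) on D(W)={3,4,5,6} D(Z)={3,4,7}: Z {3,4,7}->{4,7}
Constraint 2 (X != W) on D(X)={4,5,7} D(W)={3,4,5,6}: no change
So after constraint 2: D(Z) = {4,7}

Answer: {4,7}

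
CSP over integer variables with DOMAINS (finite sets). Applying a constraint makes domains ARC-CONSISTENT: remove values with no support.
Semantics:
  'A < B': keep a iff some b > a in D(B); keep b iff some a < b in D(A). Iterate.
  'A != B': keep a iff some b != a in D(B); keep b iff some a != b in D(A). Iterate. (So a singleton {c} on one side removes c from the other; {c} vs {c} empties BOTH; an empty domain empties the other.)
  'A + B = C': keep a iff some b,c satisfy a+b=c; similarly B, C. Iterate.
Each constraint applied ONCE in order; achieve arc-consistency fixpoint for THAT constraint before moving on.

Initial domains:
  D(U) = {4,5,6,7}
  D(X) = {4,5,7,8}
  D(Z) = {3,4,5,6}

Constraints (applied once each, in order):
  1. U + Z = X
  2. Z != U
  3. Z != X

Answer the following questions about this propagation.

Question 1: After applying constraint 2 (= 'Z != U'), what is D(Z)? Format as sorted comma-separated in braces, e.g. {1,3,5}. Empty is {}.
Constraint 1 (U + Z = X) on D(U)={4,5,6,7} D(Z)={3,4,5,6} D(X)={4,5,7,8}: U {4,5,6,7}->{4,5}; Z {3,4,5,6}->{3,4}; X {4,5,7,8}->{7,8}
Constraint 2 (Z != U) on D(Z)={3,4} D(U)={4,5}: no change
So after constraint 2: D(Z) = {3,4}

Answer: {3,4}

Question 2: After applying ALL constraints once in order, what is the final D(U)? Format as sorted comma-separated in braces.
Constraint 1 (U + Z = X) on D(U)={4,5,6,7} D(Z)={3,4,5,6} D(X)={4,5,7,8}: U {4,5,6,7}->{4,5}; Z {3,4,5,6}->{3,4}; X {4,5,7,8}->{7,8}
Constraint 2 (Z != U) on D(Z)={3,4} D(U)={4,5}: no change
Constraint 3 (Z != X) on D(Z)={3,4} D(X)={7,8}: no change
So after all 3 constraints: D(U) = {4,5}

Answer: {4,5}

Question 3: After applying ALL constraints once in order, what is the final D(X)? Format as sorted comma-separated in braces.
Answer: {7,8}

Derivation:
Constraint 1 (U + Z = X) on D(U)={4,5,6,7} D(Z)={3,4,5,6} D(X)={4,5,7,8}: U {4,5,6,7}->{4,5}; Z {3,4,5,6}->{3,4}; X {4,5,7,8}->{7,8}
Constraint 2 (Z != U) on D(Z)={3,4} D(U)={4,5}: no change
Constraint 3 (Z != X) on D(Z)={3,4} D(X)={7,8}: no change
So after all 3 constraints: D(X) = {7,8}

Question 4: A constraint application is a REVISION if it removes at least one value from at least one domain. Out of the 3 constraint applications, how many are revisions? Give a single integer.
Answer: 1

Derivation:
Constraint 1 (U + Z = X) on D(U)={4,5,6,7} D(Z)={3,4,5,6} D(X)={4,5,7,8}: U {4,5,6,7}->{4,5}; Z {3,4,5,6}->{3,4}; X {4,5,7,8}->{7,8} => REVISION
Constraint 2 (Z != U) on D(Z)={3,4} D(U)={4,5}: no change => not a revision
Constraint 3 (Z != X) on D(Z)={3,4} D(X)={7,8}: no change => not a revision
Total revisions = 1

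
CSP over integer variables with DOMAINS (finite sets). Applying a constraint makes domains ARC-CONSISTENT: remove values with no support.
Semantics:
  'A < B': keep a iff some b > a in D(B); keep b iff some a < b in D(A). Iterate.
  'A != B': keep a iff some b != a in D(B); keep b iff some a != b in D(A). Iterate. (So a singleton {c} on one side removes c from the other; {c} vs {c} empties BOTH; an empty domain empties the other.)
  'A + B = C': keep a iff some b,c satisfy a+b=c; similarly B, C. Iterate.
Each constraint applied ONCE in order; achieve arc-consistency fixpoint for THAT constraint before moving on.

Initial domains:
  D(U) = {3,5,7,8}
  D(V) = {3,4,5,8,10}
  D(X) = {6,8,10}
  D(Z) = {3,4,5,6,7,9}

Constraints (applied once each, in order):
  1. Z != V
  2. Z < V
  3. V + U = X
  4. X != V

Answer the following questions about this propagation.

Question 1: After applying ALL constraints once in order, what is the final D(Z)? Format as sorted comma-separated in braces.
Constraint 1 (Z != V) on D(Z)={3,4,5,6,7,9} D(V)={3,4,5,8,10}: no change
Constraint 2 (Z < V) on D(Z)={3,4,5,6,7,9} D(V)={3,4,5,8,10}: V {3,4,5,8,10}->{4,5,8,10}
Constraint 3 (V + U = X) on D(V)={4,5,8,10} D(U)={3,5,7,8} D(X)={6,8,10}: V {4,5,8,10}->{5}; U {3,5,7,8}->{3,5}; X {6,8,10}->{8,10}
Constraint 4 (X != V) on D(X)={8,10} D(V)={5}: no change
So after all 4 constraints: D(Z) = {3,4,5,6,7,9}

Answer: {3,4,5,6,7,9}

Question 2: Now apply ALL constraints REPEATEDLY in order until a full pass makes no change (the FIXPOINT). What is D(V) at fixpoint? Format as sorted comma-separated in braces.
Answer: {5}

Derivation:
pass 0 (initial): D(V)={3,4,5,8,10}
pass 1: U {3,5,7,8}->{3,5}; V {3,4,5,8,10}->{5}; X {6,8,10}->{8,10}
pass 2: Z {3,4,5,6,7,9}->{3,4}
pass 3: no change
Fixpoint after 3 passes: D(V) = {5}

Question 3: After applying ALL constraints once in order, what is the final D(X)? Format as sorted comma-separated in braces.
Answer: {8,10}

Derivation:
Constraint 1 (Z != V) on D(Z)={3,4,5,6,7,9} D(V)={3,4,5,8,10}: no change
Constraint 2 (Z < V) on D(Z)={3,4,5,6,7,9} D(V)={3,4,5,8,10}: V {3,4,5,8,10}->{4,5,8,10}
Constraint 3 (V + U = X) on D(V)={4,5,8,10} D(U)={3,5,7,8} D(X)={6,8,10}: V {4,5,8,10}->{5}; U {3,5,7,8}->{3,5}; X {6,8,10}->{8,10}
Constraint 4 (X != V) on D(X)={8,10} D(V)={5}: no change
So after all 4 constraints: D(X) = {8,10}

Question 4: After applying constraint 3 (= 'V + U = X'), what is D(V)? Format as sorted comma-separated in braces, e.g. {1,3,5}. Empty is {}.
Answer: {5}

Derivation:
Constraint 1 (Z != V) on D(Z)={3,4,5,6,7,9} D(V)={3,4,5,8,10}: no change
Constraint 2 (Z < V) on D(Z)={3,4,5,6,7,9} D(V)={3,4,5,8,10}: V {3,4,5,8,10}->{4,5,8,10}
Constraint 3 (V + U = X) on D(V)={4,5,8,10} D(U)={3,5,7,8} D(X)={6,8,10}: V {4,5,8,10}->{5}; U {3,5,7,8}->{3,5}; X {6,8,10}->{8,10}
So after constraint 3: D(V) = {5}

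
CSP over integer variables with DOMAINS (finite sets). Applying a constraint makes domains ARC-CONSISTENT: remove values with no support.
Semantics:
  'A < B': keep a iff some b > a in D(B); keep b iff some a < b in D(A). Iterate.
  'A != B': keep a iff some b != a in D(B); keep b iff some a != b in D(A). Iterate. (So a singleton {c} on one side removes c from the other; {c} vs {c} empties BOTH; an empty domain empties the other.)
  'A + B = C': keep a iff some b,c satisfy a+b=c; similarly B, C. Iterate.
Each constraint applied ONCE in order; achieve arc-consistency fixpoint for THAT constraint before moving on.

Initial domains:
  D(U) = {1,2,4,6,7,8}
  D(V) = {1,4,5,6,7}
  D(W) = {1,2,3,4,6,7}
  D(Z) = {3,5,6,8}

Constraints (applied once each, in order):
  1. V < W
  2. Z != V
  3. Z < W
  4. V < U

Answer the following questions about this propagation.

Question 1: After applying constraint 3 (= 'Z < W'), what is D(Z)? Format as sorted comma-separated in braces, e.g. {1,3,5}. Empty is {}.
Answer: {3,5,6}

Derivation:
Constraint 1 (V < W) on D(V)={1,4,5,6,7} D(W)={1,2,3,4,6,7}: V {1,4,5,6,7}->{1,4,5,6}; W {1,2,3,4,6,7}->{2,3,4,6,7}
Constraint 2 (Z != V) on D(Z)={3,5,6,8} D(V)={1,4,5,6}: no change
Constraint 3 (Z < W) on D(Z)={3,5,6,8} D(W)={2,3,4,6,7}: Z {3,5,6,8}->{3,5,6}; W {2,3,4,6,7}->{4,6,7}
So after constraint 3: D(Z) = {3,5,6}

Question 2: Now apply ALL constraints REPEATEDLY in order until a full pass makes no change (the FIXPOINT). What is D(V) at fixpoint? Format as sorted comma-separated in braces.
pass 0 (initial): D(V)={1,4,5,6,7}
pass 1: U {1,2,4,6,7,8}->{2,4,6,7,8}; V {1,4,5,6,7}->{1,4,5,6}; W {1,2,3,4,6,7}->{4,6,7}; Z {3,5,6,8}->{3,5,6}
pass 2: no change
Fixpoint after 2 passes: D(V) = {1,4,5,6}

Answer: {1,4,5,6}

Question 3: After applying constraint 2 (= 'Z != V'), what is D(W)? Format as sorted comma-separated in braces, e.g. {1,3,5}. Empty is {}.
Answer: {2,3,4,6,7}

Derivation:
Constraint 1 (V < W) on D(V)={1,4,5,6,7} D(W)={1,2,3,4,6,7}: V {1,4,5,6,7}->{1,4,5,6}; W {1,2,3,4,6,7}->{2,3,4,6,7}
Constraint 2 (Z != V) on D(Z)={3,5,6,8} D(V)={1,4,5,6}: no change
So after constraint 2: D(W) = {2,3,4,6,7}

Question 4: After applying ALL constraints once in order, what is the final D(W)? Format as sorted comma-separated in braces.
Constraint 1 (V < W) on D(V)={1,4,5,6,7} D(W)={1,2,3,4,6,7}: V {1,4,5,6,7}->{1,4,5,6}; W {1,2,3,4,6,7}->{2,3,4,6,7}
Constraint 2 (Z != V) on D(Z)={3,5,6,8} D(V)={1,4,5,6}: no change
Constraint 3 (Z < W) on D(Z)={3,5,6,8} D(W)={2,3,4,6,7}: Z {3,5,6,8}->{3,5,6}; W {2,3,4,6,7}->{4,6,7}
Constraint 4 (V < U) on D(V)={1,4,5,6} D(U)={1,2,4,6,7,8}: U {1,2,4,6,7,8}->{2,4,6,7,8}
So after all 4 constraints: D(W) = {4,6,7}

Answer: {4,6,7}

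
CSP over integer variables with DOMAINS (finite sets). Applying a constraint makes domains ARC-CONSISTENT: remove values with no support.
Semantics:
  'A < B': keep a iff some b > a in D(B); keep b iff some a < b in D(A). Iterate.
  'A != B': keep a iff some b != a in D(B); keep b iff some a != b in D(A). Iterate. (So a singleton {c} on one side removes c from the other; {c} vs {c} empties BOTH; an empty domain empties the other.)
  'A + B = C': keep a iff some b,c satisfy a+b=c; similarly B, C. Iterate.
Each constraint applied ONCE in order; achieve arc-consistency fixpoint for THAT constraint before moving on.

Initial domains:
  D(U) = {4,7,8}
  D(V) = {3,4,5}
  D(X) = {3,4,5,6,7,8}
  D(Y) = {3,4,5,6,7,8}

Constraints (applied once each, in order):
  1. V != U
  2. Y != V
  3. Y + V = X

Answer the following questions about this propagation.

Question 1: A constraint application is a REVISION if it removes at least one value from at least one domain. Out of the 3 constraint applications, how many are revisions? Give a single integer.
Answer: 1

Derivation:
Constraint 1 (V != U) on D(V)={3,4,5} D(U)={4,7,8}: no change => not a revision
Constraint 2 (Y != V) on D(Y)={3,4,5,6,7,8} D(V)={3,4,5}: no change => not a revision
Constraint 3 (Y + V = X) on D(Y)={3,4,5,6,7,8} D(V)={3,4,5} D(X)={3,4,5,6,7,8}: Y {3,4,5,6,7,8}->{3,4,5}; X {3,4,5,6,7,8}->{6,7,8} => REVISION
Total revisions = 1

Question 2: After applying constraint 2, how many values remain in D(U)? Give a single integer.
Constraint 1 (V != U) on D(V)={3,4,5} D(U)={4,7,8}: no change
Constraint 2 (Y != V) on D(Y)={3,4,5,6,7,8} D(V)={3,4,5}: no change
So after constraint 2: D(U)={4,7,8}, size = 3

Answer: 3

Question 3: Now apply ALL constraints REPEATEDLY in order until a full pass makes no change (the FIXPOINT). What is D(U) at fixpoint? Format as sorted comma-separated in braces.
pass 0 (initial): D(U)={4,7,8}
pass 1: X {3,4,5,6,7,8}->{6,7,8}; Y {3,4,5,6,7,8}->{3,4,5}
pass 2: no change
Fixpoint after 2 passes: D(U) = {4,7,8}

Answer: {4,7,8}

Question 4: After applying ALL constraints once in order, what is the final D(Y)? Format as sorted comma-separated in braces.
Constraint 1 (V != U) on D(V)={3,4,5} D(U)={4,7,8}: no change
Constraint 2 (Y != V) on D(Y)={3,4,5,6,7,8} D(V)={3,4,5}: no change
Constraint 3 (Y + V = X) on D(Y)={3,4,5,6,7,8} D(V)={3,4,5} D(X)={3,4,5,6,7,8}: Y {3,4,5,6,7,8}->{3,4,5}; X {3,4,5,6,7,8}->{6,7,8}
So after all 3 constraints: D(Y) = {3,4,5}

Answer: {3,4,5}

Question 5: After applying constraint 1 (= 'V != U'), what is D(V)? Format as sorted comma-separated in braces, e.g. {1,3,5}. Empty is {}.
Answer: {3,4,5}

Derivation:
Constraint 1 (V != U) on D(V)={3,4,5} D(U)={4,7,8}: no change
So after constraint 1: D(V) = {3,4,5}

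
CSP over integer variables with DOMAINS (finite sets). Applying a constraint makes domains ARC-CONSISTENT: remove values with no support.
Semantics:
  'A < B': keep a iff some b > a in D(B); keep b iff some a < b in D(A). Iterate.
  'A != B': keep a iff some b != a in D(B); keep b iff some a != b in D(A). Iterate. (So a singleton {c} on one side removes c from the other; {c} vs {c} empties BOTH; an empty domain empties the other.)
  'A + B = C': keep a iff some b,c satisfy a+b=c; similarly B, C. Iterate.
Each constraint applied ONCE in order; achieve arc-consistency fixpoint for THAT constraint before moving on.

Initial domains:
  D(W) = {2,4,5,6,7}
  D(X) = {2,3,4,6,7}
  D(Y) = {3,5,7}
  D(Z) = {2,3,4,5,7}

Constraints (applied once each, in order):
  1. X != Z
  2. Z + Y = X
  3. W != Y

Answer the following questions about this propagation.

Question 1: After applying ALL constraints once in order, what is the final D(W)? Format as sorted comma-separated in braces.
Answer: {2,4,5,6,7}

Derivation:
Constraint 1 (X != Z) on D(X)={2,3,4,6,7} D(Z)={2,3,4,5,7}: no change
Constraint 2 (Z + Y = X) on D(Z)={2,3,4,5,7} D(Y)={3,5,7} D(X)={2,3,4,6,7}: Z {2,3,4,5,7}->{2,3,4}; Y {3,5,7}->{3,5}; X {2,3,4,6,7}->{6,7}
Constraint 3 (W != Y) on D(W)={2,4,5,6,7} D(Y)={3,5}: no change
So after all 3 constraints: D(W) = {2,4,5,6,7}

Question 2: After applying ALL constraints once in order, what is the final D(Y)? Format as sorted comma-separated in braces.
Constraint 1 (X != Z) on D(X)={2,3,4,6,7} D(Z)={2,3,4,5,7}: no change
Constraint 2 (Z + Y = X) on D(Z)={2,3,4,5,7} D(Y)={3,5,7} D(X)={2,3,4,6,7}: Z {2,3,4,5,7}->{2,3,4}; Y {3,5,7}->{3,5}; X {2,3,4,6,7}->{6,7}
Constraint 3 (W != Y) on D(W)={2,4,5,6,7} D(Y)={3,5}: no change
So after all 3 constraints: D(Y) = {3,5}

Answer: {3,5}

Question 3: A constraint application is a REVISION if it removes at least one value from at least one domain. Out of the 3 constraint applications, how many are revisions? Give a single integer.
Answer: 1

Derivation:
Constraint 1 (X != Z) on D(X)={2,3,4,6,7} D(Z)={2,3,4,5,7}: no change => not a revision
Constraint 2 (Z + Y = X) on D(Z)={2,3,4,5,7} D(Y)={3,5,7} D(X)={2,3,4,6,7}: Z {2,3,4,5,7}->{2,3,4}; Y {3,5,7}->{3,5}; X {2,3,4,6,7}->{6,7} => REVISION
Constraint 3 (W != Y) on D(W)={2,4,5,6,7} D(Y)={3,5}: no change => not a revision
Total revisions = 1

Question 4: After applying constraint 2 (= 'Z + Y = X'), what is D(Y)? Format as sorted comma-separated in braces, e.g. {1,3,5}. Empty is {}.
Answer: {3,5}

Derivation:
Constraint 1 (X != Z) on D(X)={2,3,4,6,7} D(Z)={2,3,4,5,7}: no change
Constraint 2 (Z + Y = X) on D(Z)={2,3,4,5,7} D(Y)={3,5,7} D(X)={2,3,4,6,7}: Z {2,3,4,5,7}->{2,3,4}; Y {3,5,7}->{3,5}; X {2,3,4,6,7}->{6,7}
So after constraint 2: D(Y) = {3,5}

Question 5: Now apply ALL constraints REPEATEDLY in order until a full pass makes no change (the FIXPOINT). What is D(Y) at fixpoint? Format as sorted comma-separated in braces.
pass 0 (initial): D(Y)={3,5,7}
pass 1: X {2,3,4,6,7}->{6,7}; Y {3,5,7}->{3,5}; Z {2,3,4,5,7}->{2,3,4}
pass 2: no change
Fixpoint after 2 passes: D(Y) = {3,5}

Answer: {3,5}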